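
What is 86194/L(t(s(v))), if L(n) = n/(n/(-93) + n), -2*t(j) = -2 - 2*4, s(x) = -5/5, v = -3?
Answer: 7929848/93 ≈ 85267.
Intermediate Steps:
s(x) = -1 (s(x) = -5*1/5 = -1)
t(j) = 5 (t(j) = -(-2 - 2*4)/2 = -(-2 - 8)/2 = -1/2*(-10) = 5)
L(n) = 93/92 (L(n) = n/(n*(-1/93) + n) = n/(-n/93 + n) = n/((92*n/93)) = (93/(92*n))*n = 93/92)
86194/L(t(s(v))) = 86194/(93/92) = 86194*(92/93) = 7929848/93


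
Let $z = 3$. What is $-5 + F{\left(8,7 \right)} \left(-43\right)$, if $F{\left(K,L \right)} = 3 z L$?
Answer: $-2714$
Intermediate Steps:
$F{\left(K,L \right)} = 9 L$ ($F{\left(K,L \right)} = 3 \cdot 3 L = 9 L$)
$-5 + F{\left(8,7 \right)} \left(-43\right) = -5 + 9 \cdot 7 \left(-43\right) = -5 + 63 \left(-43\right) = -5 - 2709 = -2714$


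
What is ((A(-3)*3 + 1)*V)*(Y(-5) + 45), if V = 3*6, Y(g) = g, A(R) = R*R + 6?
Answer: 33120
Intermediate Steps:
A(R) = 6 + R² (A(R) = R² + 6 = 6 + R²)
V = 18
((A(-3)*3 + 1)*V)*(Y(-5) + 45) = (((6 + (-3)²)*3 + 1)*18)*(-5 + 45) = (((6 + 9)*3 + 1)*18)*40 = ((15*3 + 1)*18)*40 = ((45 + 1)*18)*40 = (46*18)*40 = 828*40 = 33120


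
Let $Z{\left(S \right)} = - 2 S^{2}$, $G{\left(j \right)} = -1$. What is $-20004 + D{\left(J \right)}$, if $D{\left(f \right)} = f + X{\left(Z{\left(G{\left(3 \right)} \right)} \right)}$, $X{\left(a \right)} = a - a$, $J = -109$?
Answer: $-20113$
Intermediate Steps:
$X{\left(a \right)} = 0$
$D{\left(f \right)} = f$ ($D{\left(f \right)} = f + 0 = f$)
$-20004 + D{\left(J \right)} = -20004 - 109 = -20113$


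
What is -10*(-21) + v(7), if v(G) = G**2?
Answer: 259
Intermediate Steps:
-10*(-21) + v(7) = -10*(-21) + 7**2 = 210 + 49 = 259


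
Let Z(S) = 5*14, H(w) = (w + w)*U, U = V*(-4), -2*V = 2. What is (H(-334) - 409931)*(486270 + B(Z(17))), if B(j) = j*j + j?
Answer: -202687097720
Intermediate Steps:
V = -1 (V = -½*2 = -1)
U = 4 (U = -1*(-4) = 4)
H(w) = 8*w (H(w) = (w + w)*4 = (2*w)*4 = 8*w)
Z(S) = 70
B(j) = j + j² (B(j) = j² + j = j + j²)
(H(-334) - 409931)*(486270 + B(Z(17))) = (8*(-334) - 409931)*(486270 + 70*(1 + 70)) = (-2672 - 409931)*(486270 + 70*71) = -412603*(486270 + 4970) = -412603*491240 = -202687097720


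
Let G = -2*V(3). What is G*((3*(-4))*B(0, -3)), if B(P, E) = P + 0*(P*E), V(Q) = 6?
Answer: 0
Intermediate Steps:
B(P, E) = P (B(P, E) = P + 0*(E*P) = P + 0 = P)
G = -12 (G = -2*6 = -12)
G*((3*(-4))*B(0, -3)) = -12*3*(-4)*0 = -(-144)*0 = -12*0 = 0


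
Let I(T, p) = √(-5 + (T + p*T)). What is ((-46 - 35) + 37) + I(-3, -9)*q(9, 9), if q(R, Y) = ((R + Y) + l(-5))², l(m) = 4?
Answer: -44 + 484*√19 ≈ 2065.7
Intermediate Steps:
I(T, p) = √(-5 + T + T*p) (I(T, p) = √(-5 + (T + T*p)) = √(-5 + T + T*p))
q(R, Y) = (4 + R + Y)² (q(R, Y) = ((R + Y) + 4)² = (4 + R + Y)²)
((-46 - 35) + 37) + I(-3, -9)*q(9, 9) = ((-46 - 35) + 37) + √(-5 - 3 - 3*(-9))*(4 + 9 + 9)² = (-81 + 37) + √(-5 - 3 + 27)*22² = -44 + √19*484 = -44 + 484*√19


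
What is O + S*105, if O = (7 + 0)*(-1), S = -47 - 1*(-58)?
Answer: 1148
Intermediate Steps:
S = 11 (S = -47 + 58 = 11)
O = -7 (O = 7*(-1) = -7)
O + S*105 = -7 + 11*105 = -7 + 1155 = 1148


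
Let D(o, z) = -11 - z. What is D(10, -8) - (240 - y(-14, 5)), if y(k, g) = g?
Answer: -238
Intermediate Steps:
D(10, -8) - (240 - y(-14, 5)) = (-11 - 1*(-8)) - (240 - 1*5) = (-11 + 8) - (240 - 5) = -3 - 1*235 = -3 - 235 = -238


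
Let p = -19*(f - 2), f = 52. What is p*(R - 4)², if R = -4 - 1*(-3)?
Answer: -23750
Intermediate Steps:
R = -1 (R = -4 + 3 = -1)
p = -950 (p = -19*(52 - 2) = -19*50 = -950)
p*(R - 4)² = -950*(-1 - 4)² = -950*(-5)² = -950*25 = -23750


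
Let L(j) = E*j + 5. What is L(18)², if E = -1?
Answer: 169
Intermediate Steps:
L(j) = 5 - j (L(j) = -j + 5 = 5 - j)
L(18)² = (5 - 1*18)² = (5 - 18)² = (-13)² = 169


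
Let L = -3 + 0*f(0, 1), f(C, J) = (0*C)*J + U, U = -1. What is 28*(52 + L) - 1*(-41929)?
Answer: 43301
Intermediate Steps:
f(C, J) = -1 (f(C, J) = (0*C)*J - 1 = 0*J - 1 = 0 - 1 = -1)
L = -3 (L = -3 + 0*(-1) = -3 + 0 = -3)
28*(52 + L) - 1*(-41929) = 28*(52 - 3) - 1*(-41929) = 28*49 + 41929 = 1372 + 41929 = 43301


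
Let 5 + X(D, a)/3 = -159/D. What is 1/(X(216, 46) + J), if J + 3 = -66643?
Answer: -24/1599917 ≈ -1.5001e-5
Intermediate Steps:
X(D, a) = -15 - 477/D (X(D, a) = -15 + 3*(-159/D) = -15 - 477/D)
J = -66646 (J = -3 - 66643 = -66646)
1/(X(216, 46) + J) = 1/((-15 - 477/216) - 66646) = 1/((-15 - 477*1/216) - 66646) = 1/((-15 - 53/24) - 66646) = 1/(-413/24 - 66646) = 1/(-1599917/24) = -24/1599917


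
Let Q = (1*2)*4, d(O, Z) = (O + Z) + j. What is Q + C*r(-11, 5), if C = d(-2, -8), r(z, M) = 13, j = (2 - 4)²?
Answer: -70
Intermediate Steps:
j = 4 (j = (-2)² = 4)
d(O, Z) = 4 + O + Z (d(O, Z) = (O + Z) + 4 = 4 + O + Z)
C = -6 (C = 4 - 2 - 8 = -6)
Q = 8 (Q = 2*4 = 8)
Q + C*r(-11, 5) = 8 - 6*13 = 8 - 78 = -70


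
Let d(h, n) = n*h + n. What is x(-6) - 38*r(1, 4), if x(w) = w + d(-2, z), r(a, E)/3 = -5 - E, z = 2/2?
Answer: 1019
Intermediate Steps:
z = 1 (z = 2*(1/2) = 1)
d(h, n) = n + h*n (d(h, n) = h*n + n = n + h*n)
r(a, E) = -15 - 3*E (r(a, E) = 3*(-5 - E) = -15 - 3*E)
x(w) = -1 + w (x(w) = w + 1*(1 - 2) = w + 1*(-1) = w - 1 = -1 + w)
x(-6) - 38*r(1, 4) = (-1 - 6) - 38*(-15 - 3*4) = -7 - 38*(-15 - 12) = -7 - 38*(-27) = -7 + 1026 = 1019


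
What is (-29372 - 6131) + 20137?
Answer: -15366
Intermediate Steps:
(-29372 - 6131) + 20137 = -35503 + 20137 = -15366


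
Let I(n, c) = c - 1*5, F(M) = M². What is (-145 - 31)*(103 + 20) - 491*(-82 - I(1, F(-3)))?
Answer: 20578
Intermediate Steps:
I(n, c) = -5 + c (I(n, c) = c - 5 = -5 + c)
(-145 - 31)*(103 + 20) - 491*(-82 - I(1, F(-3))) = (-145 - 31)*(103 + 20) - 491*(-82 - (-5 + (-3)²)) = -176*123 - 491*(-82 - (-5 + 9)) = -21648 - 491*(-82 - 1*4) = -21648 - 491*(-82 - 4) = -21648 - 491*(-86) = -21648 + 42226 = 20578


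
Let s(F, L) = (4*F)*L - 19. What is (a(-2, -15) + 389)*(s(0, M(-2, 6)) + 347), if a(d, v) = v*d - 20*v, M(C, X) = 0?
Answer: 235832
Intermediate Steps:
a(d, v) = -20*v + d*v (a(d, v) = d*v - 20*v = -20*v + d*v)
s(F, L) = -19 + 4*F*L (s(F, L) = 4*F*L - 19 = -19 + 4*F*L)
(a(-2, -15) + 389)*(s(0, M(-2, 6)) + 347) = (-15*(-20 - 2) + 389)*((-19 + 4*0*0) + 347) = (-15*(-22) + 389)*((-19 + 0) + 347) = (330 + 389)*(-19 + 347) = 719*328 = 235832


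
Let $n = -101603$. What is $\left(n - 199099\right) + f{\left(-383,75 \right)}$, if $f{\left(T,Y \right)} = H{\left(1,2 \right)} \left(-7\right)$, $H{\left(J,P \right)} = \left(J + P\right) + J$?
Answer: $-300730$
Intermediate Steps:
$H{\left(J,P \right)} = P + 2 J$
$f{\left(T,Y \right)} = -28$ ($f{\left(T,Y \right)} = \left(2 + 2 \cdot 1\right) \left(-7\right) = \left(2 + 2\right) \left(-7\right) = 4 \left(-7\right) = -28$)
$\left(n - 199099\right) + f{\left(-383,75 \right)} = \left(-101603 - 199099\right) - 28 = -300702 - 28 = -300730$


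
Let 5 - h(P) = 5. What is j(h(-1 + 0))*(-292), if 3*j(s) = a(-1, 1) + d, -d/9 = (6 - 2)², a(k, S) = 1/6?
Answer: 125998/9 ≈ 14000.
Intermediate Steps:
a(k, S) = ⅙
d = -144 (d = -9*(6 - 2)² = -9*4² = -9*16 = -144)
h(P) = 0 (h(P) = 5 - 1*5 = 5 - 5 = 0)
j(s) = -863/18 (j(s) = (⅙ - 144)/3 = (⅓)*(-863/6) = -863/18)
j(h(-1 + 0))*(-292) = -863/18*(-292) = 125998/9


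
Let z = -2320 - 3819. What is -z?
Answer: 6139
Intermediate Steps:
z = -6139
-z = -1*(-6139) = 6139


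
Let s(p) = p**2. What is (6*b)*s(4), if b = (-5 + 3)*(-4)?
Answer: 768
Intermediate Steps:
b = 8 (b = -2*(-4) = 8)
(6*b)*s(4) = (6*8)*4**2 = 48*16 = 768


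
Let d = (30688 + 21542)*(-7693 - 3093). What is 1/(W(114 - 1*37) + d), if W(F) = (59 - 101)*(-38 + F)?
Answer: -1/563354418 ≈ -1.7751e-9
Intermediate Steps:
W(F) = 1596 - 42*F (W(F) = -42*(-38 + F) = 1596 - 42*F)
d = -563352780 (d = 52230*(-10786) = -563352780)
1/(W(114 - 1*37) + d) = 1/((1596 - 42*(114 - 1*37)) - 563352780) = 1/((1596 - 42*(114 - 37)) - 563352780) = 1/((1596 - 42*77) - 563352780) = 1/((1596 - 3234) - 563352780) = 1/(-1638 - 563352780) = 1/(-563354418) = -1/563354418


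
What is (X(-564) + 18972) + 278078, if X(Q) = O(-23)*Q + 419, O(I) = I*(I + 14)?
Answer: 180721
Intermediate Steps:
O(I) = I*(14 + I)
X(Q) = 419 + 207*Q (X(Q) = (-23*(14 - 23))*Q + 419 = (-23*(-9))*Q + 419 = 207*Q + 419 = 419 + 207*Q)
(X(-564) + 18972) + 278078 = ((419 + 207*(-564)) + 18972) + 278078 = ((419 - 116748) + 18972) + 278078 = (-116329 + 18972) + 278078 = -97357 + 278078 = 180721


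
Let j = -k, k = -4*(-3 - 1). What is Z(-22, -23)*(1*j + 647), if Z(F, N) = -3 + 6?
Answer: 1893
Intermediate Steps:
k = 16 (k = -4*(-4) = 16)
Z(F, N) = 3
j = -16 (j = -1*16 = -16)
Z(-22, -23)*(1*j + 647) = 3*(1*(-16) + 647) = 3*(-16 + 647) = 3*631 = 1893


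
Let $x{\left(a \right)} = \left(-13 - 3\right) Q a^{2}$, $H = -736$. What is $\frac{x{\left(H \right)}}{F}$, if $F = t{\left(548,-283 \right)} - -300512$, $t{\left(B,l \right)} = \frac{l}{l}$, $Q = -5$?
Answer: $\frac{43335680}{300513} \approx 144.21$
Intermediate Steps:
$t{\left(B,l \right)} = 1$
$x{\left(a \right)} = 80 a^{2}$ ($x{\left(a \right)} = \left(-13 - 3\right) \left(- 5 a^{2}\right) = - 16 \left(- 5 a^{2}\right) = 80 a^{2}$)
$F = 300513$ ($F = 1 - -300512 = 1 + 300512 = 300513$)
$\frac{x{\left(H \right)}}{F} = \frac{80 \left(-736\right)^{2}}{300513} = 80 \cdot 541696 \cdot \frac{1}{300513} = 43335680 \cdot \frac{1}{300513} = \frac{43335680}{300513}$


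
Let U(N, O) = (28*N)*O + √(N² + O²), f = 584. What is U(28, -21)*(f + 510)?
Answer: -17973326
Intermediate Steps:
U(N, O) = √(N² + O²) + 28*N*O (U(N, O) = 28*N*O + √(N² + O²) = √(N² + O²) + 28*N*O)
U(28, -21)*(f + 510) = (√(28² + (-21)²) + 28*28*(-21))*(584 + 510) = (√(784 + 441) - 16464)*1094 = (√1225 - 16464)*1094 = (35 - 16464)*1094 = -16429*1094 = -17973326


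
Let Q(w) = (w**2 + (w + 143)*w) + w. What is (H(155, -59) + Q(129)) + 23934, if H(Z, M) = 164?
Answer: 75956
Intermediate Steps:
Q(w) = w + w**2 + w*(143 + w) (Q(w) = (w**2 + (143 + w)*w) + w = (w**2 + w*(143 + w)) + w = w + w**2 + w*(143 + w))
(H(155, -59) + Q(129)) + 23934 = (164 + 2*129*(72 + 129)) + 23934 = (164 + 2*129*201) + 23934 = (164 + 51858) + 23934 = 52022 + 23934 = 75956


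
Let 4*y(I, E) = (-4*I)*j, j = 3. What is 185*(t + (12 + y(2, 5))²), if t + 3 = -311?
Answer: -51430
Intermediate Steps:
t = -314 (t = -3 - 311 = -314)
y(I, E) = -3*I (y(I, E) = (-4*I*3)/4 = (-12*I)/4 = -3*I)
185*(t + (12 + y(2, 5))²) = 185*(-314 + (12 - 3*2)²) = 185*(-314 + (12 - 6)²) = 185*(-314 + 6²) = 185*(-314 + 36) = 185*(-278) = -51430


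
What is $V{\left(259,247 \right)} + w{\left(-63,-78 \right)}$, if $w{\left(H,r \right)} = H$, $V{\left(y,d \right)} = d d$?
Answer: $60946$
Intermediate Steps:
$V{\left(y,d \right)} = d^{2}$
$V{\left(259,247 \right)} + w{\left(-63,-78 \right)} = 247^{2} - 63 = 61009 - 63 = 60946$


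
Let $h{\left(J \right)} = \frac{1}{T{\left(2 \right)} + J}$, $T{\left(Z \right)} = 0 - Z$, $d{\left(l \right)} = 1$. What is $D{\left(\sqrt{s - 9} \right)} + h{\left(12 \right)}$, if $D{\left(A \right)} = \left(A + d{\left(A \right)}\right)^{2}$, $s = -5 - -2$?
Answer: $- \frac{109}{10} + 4 i \sqrt{3} \approx -10.9 + 6.9282 i$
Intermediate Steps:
$s = -3$ ($s = -5 + 2 = -3$)
$D{\left(A \right)} = \left(1 + A\right)^{2}$ ($D{\left(A \right)} = \left(A + 1\right)^{2} = \left(1 + A\right)^{2}$)
$T{\left(Z \right)} = - Z$
$h{\left(J \right)} = \frac{1}{-2 + J}$ ($h{\left(J \right)} = \frac{1}{\left(-1\right) 2 + J} = \frac{1}{-2 + J}$)
$D{\left(\sqrt{s - 9} \right)} + h{\left(12 \right)} = \left(1 + \sqrt{-3 - 9}\right)^{2} + \frac{1}{-2 + 12} = \left(1 + \sqrt{-12}\right)^{2} + \frac{1}{10} = \left(1 + 2 i \sqrt{3}\right)^{2} + \frac{1}{10} = \frac{1}{10} + \left(1 + 2 i \sqrt{3}\right)^{2}$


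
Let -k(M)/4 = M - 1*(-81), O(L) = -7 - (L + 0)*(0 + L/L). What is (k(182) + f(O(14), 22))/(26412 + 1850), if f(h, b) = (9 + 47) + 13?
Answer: -983/28262 ≈ -0.034782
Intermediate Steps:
O(L) = -7 - L (O(L) = -7 - L*(0 + 1) = -7 - L)
k(M) = -324 - 4*M (k(M) = -4*(M - 1*(-81)) = -4*(M + 81) = -4*(81 + M) = -324 - 4*M)
f(h, b) = 69 (f(h, b) = 56 + 13 = 69)
(k(182) + f(O(14), 22))/(26412 + 1850) = ((-324 - 4*182) + 69)/(26412 + 1850) = ((-324 - 728) + 69)/28262 = (-1052 + 69)*(1/28262) = -983*1/28262 = -983/28262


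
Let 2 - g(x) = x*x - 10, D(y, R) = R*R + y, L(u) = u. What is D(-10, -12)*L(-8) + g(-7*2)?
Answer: -1256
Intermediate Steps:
D(y, R) = y + R² (D(y, R) = R² + y = y + R²)
g(x) = 12 - x² (g(x) = 2 - (x*x - 10) = 2 - (x² - 10) = 2 - (-10 + x²) = 2 + (10 - x²) = 12 - x²)
D(-10, -12)*L(-8) + g(-7*2) = (-10 + (-12)²)*(-8) + (12 - (-7*2)²) = (-10 + 144)*(-8) + (12 - 1*(-14)²) = 134*(-8) + (12 - 1*196) = -1072 + (12 - 196) = -1072 - 184 = -1256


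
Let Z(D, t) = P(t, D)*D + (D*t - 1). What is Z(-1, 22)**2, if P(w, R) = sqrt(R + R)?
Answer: (23 + I*sqrt(2))**2 ≈ 527.0 + 65.054*I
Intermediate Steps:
P(w, R) = sqrt(2)*sqrt(R) (P(w, R) = sqrt(2*R) = sqrt(2)*sqrt(R))
Z(D, t) = -1 + D*t + sqrt(2)*D**(3/2) (Z(D, t) = (sqrt(2)*sqrt(D))*D + (D*t - 1) = sqrt(2)*D**(3/2) + (-1 + D*t) = -1 + D*t + sqrt(2)*D**(3/2))
Z(-1, 22)**2 = (-1 - 1*22 + sqrt(2)*(-1)**(3/2))**2 = (-1 - 22 + sqrt(2)*(-I))**2 = (-1 - 22 - I*sqrt(2))**2 = (-23 - I*sqrt(2))**2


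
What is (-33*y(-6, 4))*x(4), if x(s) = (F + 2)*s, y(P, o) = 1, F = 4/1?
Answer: -792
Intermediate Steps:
F = 4 (F = 4*1 = 4)
x(s) = 6*s (x(s) = (4 + 2)*s = 6*s)
(-33*y(-6, 4))*x(4) = (-33*1)*(6*4) = -33*24 = -792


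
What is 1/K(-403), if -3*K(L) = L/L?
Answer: -3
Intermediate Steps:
K(L) = -⅓ (K(L) = -L/(3*L) = -⅓*1 = -⅓)
1/K(-403) = 1/(-⅓) = -3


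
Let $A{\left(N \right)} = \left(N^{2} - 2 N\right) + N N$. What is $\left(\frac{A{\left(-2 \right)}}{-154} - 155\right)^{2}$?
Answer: $\frac{142587481}{5929} \approx 24049.0$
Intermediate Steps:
$A{\left(N \right)} = - 2 N + 2 N^{2}$ ($A{\left(N \right)} = \left(N^{2} - 2 N\right) + N^{2} = - 2 N + 2 N^{2}$)
$\left(\frac{A{\left(-2 \right)}}{-154} - 155\right)^{2} = \left(\frac{2 \left(-2\right) \left(-1 - 2\right)}{-154} - 155\right)^{2} = \left(2 \left(-2\right) \left(-3\right) \left(- \frac{1}{154}\right) - 155\right)^{2} = \left(12 \left(- \frac{1}{154}\right) - 155\right)^{2} = \left(- \frac{6}{77} - 155\right)^{2} = \left(- \frac{11941}{77}\right)^{2} = \frac{142587481}{5929}$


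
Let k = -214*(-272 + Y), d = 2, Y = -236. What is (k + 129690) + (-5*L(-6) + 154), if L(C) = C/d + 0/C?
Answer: 238571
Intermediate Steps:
k = 108712 (k = -214*(-272 - 236) = -214*(-508) = 108712)
L(C) = C/2 (L(C) = C/2 + 0/C = C*(½) + 0 = C/2 + 0 = C/2)
(k + 129690) + (-5*L(-6) + 154) = (108712 + 129690) + (-5*(-6)/2 + 154) = 238402 + (-5*(-3) + 154) = 238402 + (15 + 154) = 238402 + 169 = 238571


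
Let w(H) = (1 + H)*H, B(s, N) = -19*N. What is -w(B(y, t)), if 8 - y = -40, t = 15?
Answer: -80940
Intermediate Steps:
y = 48 (y = 8 - 1*(-40) = 8 + 40 = 48)
w(H) = H*(1 + H)
-w(B(y, t)) = -(-19*15)*(1 - 19*15) = -(-285)*(1 - 285) = -(-285)*(-284) = -1*80940 = -80940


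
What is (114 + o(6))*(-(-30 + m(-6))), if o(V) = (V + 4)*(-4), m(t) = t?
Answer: 2664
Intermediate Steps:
o(V) = -16 - 4*V (o(V) = (4 + V)*(-4) = -16 - 4*V)
(114 + o(6))*(-(-30 + m(-6))) = (114 + (-16 - 4*6))*(-(-30 - 6)) = (114 + (-16 - 24))*(-1*(-36)) = (114 - 40)*36 = 74*36 = 2664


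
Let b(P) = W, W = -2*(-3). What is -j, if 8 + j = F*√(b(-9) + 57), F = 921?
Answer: 8 - 2763*√7 ≈ -7302.2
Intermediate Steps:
W = 6
b(P) = 6
j = -8 + 2763*√7 (j = -8 + 921*√(6 + 57) = -8 + 921*√63 = -8 + 921*(3*√7) = -8 + 2763*√7 ≈ 7302.2)
-j = -(-8 + 2763*√7) = 8 - 2763*√7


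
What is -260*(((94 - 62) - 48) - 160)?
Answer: 45760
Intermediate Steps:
-260*(((94 - 62) - 48) - 160) = -260*((32 - 48) - 160) = -260*(-16 - 160) = -260*(-176) = 45760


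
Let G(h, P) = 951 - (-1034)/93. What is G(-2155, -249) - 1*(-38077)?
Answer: 3630638/93 ≈ 39039.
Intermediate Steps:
G(h, P) = 89477/93 (G(h, P) = 951 - (-1034)/93 = 951 - 1*(-1034/93) = 951 + 1034/93 = 89477/93)
G(-2155, -249) - 1*(-38077) = 89477/93 - 1*(-38077) = 89477/93 + 38077 = 3630638/93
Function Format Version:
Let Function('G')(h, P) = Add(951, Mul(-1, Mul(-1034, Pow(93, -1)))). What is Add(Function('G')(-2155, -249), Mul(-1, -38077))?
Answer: Rational(3630638, 93) ≈ 39039.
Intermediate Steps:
Function('G')(h, P) = Rational(89477, 93) (Function('G')(h, P) = Add(951, Mul(-1, Mul(-1034, Rational(1, 93)))) = Add(951, Mul(-1, Rational(-1034, 93))) = Add(951, Rational(1034, 93)) = Rational(89477, 93))
Add(Function('G')(-2155, -249), Mul(-1, -38077)) = Add(Rational(89477, 93), Mul(-1, -38077)) = Add(Rational(89477, 93), 38077) = Rational(3630638, 93)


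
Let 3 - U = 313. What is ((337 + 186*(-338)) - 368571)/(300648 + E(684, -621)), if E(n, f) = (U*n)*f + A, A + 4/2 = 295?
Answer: -431102/131977781 ≈ -0.0032665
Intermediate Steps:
U = -310 (U = 3 - 1*313 = 3 - 313 = -310)
A = 293 (A = -2 + 295 = 293)
E(n, f) = 293 - 310*f*n (E(n, f) = (-310*n)*f + 293 = -310*f*n + 293 = 293 - 310*f*n)
((337 + 186*(-338)) - 368571)/(300648 + E(684, -621)) = ((337 + 186*(-338)) - 368571)/(300648 + (293 - 310*(-621)*684)) = ((337 - 62868) - 368571)/(300648 + (293 + 131676840)) = (-62531 - 368571)/(300648 + 131677133) = -431102/131977781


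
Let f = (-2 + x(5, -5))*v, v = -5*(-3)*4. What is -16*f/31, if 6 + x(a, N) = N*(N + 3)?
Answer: -1920/31 ≈ -61.935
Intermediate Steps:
v = 60 (v = 15*4 = 60)
x(a, N) = -6 + N*(3 + N) (x(a, N) = -6 + N*(N + 3) = -6 + N*(3 + N))
f = 120 (f = (-2 + (-6 + (-5)**2 + 3*(-5)))*60 = (-2 + (-6 + 25 - 15))*60 = (-2 + 4)*60 = 2*60 = 120)
-16*f/31 = -16*120/31 = -1920*1/31 = -1920/31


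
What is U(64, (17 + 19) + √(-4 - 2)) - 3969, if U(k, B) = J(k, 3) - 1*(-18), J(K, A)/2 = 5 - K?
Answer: -4069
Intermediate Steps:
J(K, A) = 10 - 2*K (J(K, A) = 2*(5 - K) = 10 - 2*K)
U(k, B) = 28 - 2*k (U(k, B) = (10 - 2*k) - 1*(-18) = (10 - 2*k) + 18 = 28 - 2*k)
U(64, (17 + 19) + √(-4 - 2)) - 3969 = (28 - 2*64) - 3969 = (28 - 128) - 3969 = -100 - 3969 = -4069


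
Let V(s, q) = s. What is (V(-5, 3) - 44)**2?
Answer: 2401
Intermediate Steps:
(V(-5, 3) - 44)**2 = (-5 - 44)**2 = (-49)**2 = 2401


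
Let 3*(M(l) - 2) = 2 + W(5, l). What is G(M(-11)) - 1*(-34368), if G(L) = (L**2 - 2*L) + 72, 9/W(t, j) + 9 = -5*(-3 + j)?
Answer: 1153426267/33489 ≈ 34442.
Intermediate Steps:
W(t, j) = 9/(6 - 5*j) (W(t, j) = 9/(-9 - 5*(-3 + j)) = 9/(-9 + (15 - 5*j)) = 9/(6 - 5*j))
M(l) = 8/3 - 3/(-6 + 5*l) (M(l) = 2 + (2 - 9/(-6 + 5*l))/3 = 2 + (2/3 - 3/(-6 + 5*l)) = 8/3 - 3/(-6 + 5*l))
G(L) = 72 + L**2 - 2*L
G(M(-11)) - 1*(-34368) = (72 + ((-57 + 40*(-11))/(3*(-6 + 5*(-11))))**2 - 2*(-57 + 40*(-11))/(3*(-6 + 5*(-11)))) - 1*(-34368) = (72 + ((-57 - 440)/(3*(-6 - 55)))**2 - 2*(-57 - 440)/(3*(-6 - 55))) + 34368 = (72 + ((1/3)*(-497)/(-61))**2 - 2*(-497)/(3*(-61))) + 34368 = (72 + ((1/3)*(-1/61)*(-497))**2 - 2*(-1)*(-497)/(3*61)) + 34368 = (72 + (497/183)**2 - 2*497/183) + 34368 = (72 + 247009/33489 - 994/183) + 34368 = 2476315/33489 + 34368 = 1153426267/33489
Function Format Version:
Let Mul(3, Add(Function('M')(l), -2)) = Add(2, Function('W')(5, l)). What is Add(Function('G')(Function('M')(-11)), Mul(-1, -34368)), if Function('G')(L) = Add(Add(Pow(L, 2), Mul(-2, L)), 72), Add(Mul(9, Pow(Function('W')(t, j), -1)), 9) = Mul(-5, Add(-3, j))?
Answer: Rational(1153426267, 33489) ≈ 34442.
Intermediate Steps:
Function('W')(t, j) = Mul(9, Pow(Add(6, Mul(-5, j)), -1)) (Function('W')(t, j) = Mul(9, Pow(Add(-9, Mul(-5, Add(-3, j))), -1)) = Mul(9, Pow(Add(-9, Add(15, Mul(-5, j))), -1)) = Mul(9, Pow(Add(6, Mul(-5, j)), -1)))
Function('M')(l) = Add(Rational(8, 3), Mul(-3, Pow(Add(-6, Mul(5, l)), -1))) (Function('M')(l) = Add(2, Mul(Rational(1, 3), Add(2, Mul(-9, Pow(Add(-6, Mul(5, l)), -1))))) = Add(2, Add(Rational(2, 3), Mul(-3, Pow(Add(-6, Mul(5, l)), -1)))) = Add(Rational(8, 3), Mul(-3, Pow(Add(-6, Mul(5, l)), -1))))
Function('G')(L) = Add(72, Pow(L, 2), Mul(-2, L))
Add(Function('G')(Function('M')(-11)), Mul(-1, -34368)) = Add(Add(72, Pow(Mul(Rational(1, 3), Pow(Add(-6, Mul(5, -11)), -1), Add(-57, Mul(40, -11))), 2), Mul(-2, Mul(Rational(1, 3), Pow(Add(-6, Mul(5, -11)), -1), Add(-57, Mul(40, -11))))), Mul(-1, -34368)) = Add(Add(72, Pow(Mul(Rational(1, 3), Pow(Add(-6, -55), -1), Add(-57, -440)), 2), Mul(-2, Mul(Rational(1, 3), Pow(Add(-6, -55), -1), Add(-57, -440)))), 34368) = Add(Add(72, Pow(Mul(Rational(1, 3), Pow(-61, -1), -497), 2), Mul(-2, Mul(Rational(1, 3), Pow(-61, -1), -497))), 34368) = Add(Add(72, Pow(Mul(Rational(1, 3), Rational(-1, 61), -497), 2), Mul(-2, Mul(Rational(1, 3), Rational(-1, 61), -497))), 34368) = Add(Add(72, Pow(Rational(497, 183), 2), Mul(-2, Rational(497, 183))), 34368) = Add(Add(72, Rational(247009, 33489), Rational(-994, 183)), 34368) = Add(Rational(2476315, 33489), 34368) = Rational(1153426267, 33489)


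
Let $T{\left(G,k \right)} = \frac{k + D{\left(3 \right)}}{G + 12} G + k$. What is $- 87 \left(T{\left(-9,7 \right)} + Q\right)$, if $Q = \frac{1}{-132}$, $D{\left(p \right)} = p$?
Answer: $\frac{88073}{44} \approx 2001.7$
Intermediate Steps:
$Q = - \frac{1}{132} \approx -0.0075758$
$T{\left(G,k \right)} = k + \frac{G \left(3 + k\right)}{12 + G}$ ($T{\left(G,k \right)} = \frac{k + 3}{G + 12} G + k = \frac{3 + k}{12 + G} G + k = \frac{G \left(3 + k\right)}{12 + G} + k = k + \frac{G \left(3 + k\right)}{12 + G}$)
$- 87 \left(T{\left(-9,7 \right)} + Q\right) = - 87 \left(\frac{3 \left(-9\right) + 12 \cdot 7 + 2 \left(-9\right) 7}{12 - 9} - \frac{1}{132}\right) = - 87 \left(\frac{-27 + 84 - 126}{3} - \frac{1}{132}\right) = - 87 \left(\frac{1}{3} \left(-69\right) - \frac{1}{132}\right) = - 87 \left(-23 - \frac{1}{132}\right) = \left(-87\right) \left(- \frac{3037}{132}\right) = \frac{88073}{44}$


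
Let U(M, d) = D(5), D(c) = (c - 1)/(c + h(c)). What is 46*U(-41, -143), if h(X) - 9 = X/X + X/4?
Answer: 736/65 ≈ 11.323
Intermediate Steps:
h(X) = 10 + X/4 (h(X) = 9 + (X/X + X/4) = 9 + (1 + X*(¼)) = 9 + (1 + X/4) = 10 + X/4)
D(c) = (-1 + c)/(10 + 5*c/4) (D(c) = (c - 1)/(c + (10 + c/4)) = (-1 + c)/(10 + 5*c/4))
U(M, d) = 16/65 (U(M, d) = 4*(-1 + 5)/(5*(8 + 5)) = (⅘)*4/13 = (⅘)*(1/13)*4 = 16/65)
46*U(-41, -143) = 46*(16/65) = 736/65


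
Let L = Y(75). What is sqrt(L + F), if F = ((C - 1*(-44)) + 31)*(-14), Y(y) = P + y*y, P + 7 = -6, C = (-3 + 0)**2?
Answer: 2*sqrt(1109) ≈ 66.603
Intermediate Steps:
C = 9 (C = (-3)**2 = 9)
P = -13 (P = -7 - 6 = -13)
Y(y) = -13 + y**2 (Y(y) = -13 + y*y = -13 + y**2)
L = 5612 (L = -13 + 75**2 = -13 + 5625 = 5612)
F = -1176 (F = ((9 - 1*(-44)) + 31)*(-14) = ((9 + 44) + 31)*(-14) = (53 + 31)*(-14) = 84*(-14) = -1176)
sqrt(L + F) = sqrt(5612 - 1176) = sqrt(4436) = 2*sqrt(1109)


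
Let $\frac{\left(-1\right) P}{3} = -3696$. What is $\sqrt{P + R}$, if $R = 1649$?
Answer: $\sqrt{12737} \approx 112.86$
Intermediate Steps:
$P = 11088$ ($P = \left(-3\right) \left(-3696\right) = 11088$)
$\sqrt{P + R} = \sqrt{11088 + 1649} = \sqrt{12737}$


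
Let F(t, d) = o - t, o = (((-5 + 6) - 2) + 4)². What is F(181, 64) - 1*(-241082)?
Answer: 240910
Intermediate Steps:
o = 9 (o = ((1 - 2) + 4)² = (-1 + 4)² = 3² = 9)
F(t, d) = 9 - t
F(181, 64) - 1*(-241082) = (9 - 1*181) - 1*(-241082) = (9 - 181) + 241082 = -172 + 241082 = 240910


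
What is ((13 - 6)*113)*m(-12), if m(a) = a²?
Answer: 113904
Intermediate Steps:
((13 - 6)*113)*m(-12) = ((13 - 6)*113)*(-12)² = (7*113)*144 = 791*144 = 113904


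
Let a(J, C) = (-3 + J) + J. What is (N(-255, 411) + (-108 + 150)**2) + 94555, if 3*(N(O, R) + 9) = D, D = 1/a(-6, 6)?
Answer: 4333949/45 ≈ 96310.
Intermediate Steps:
a(J, C) = -3 + 2*J
D = -1/15 (D = 1/(-3 + 2*(-6)) = 1/(-3 - 12) = 1/(-15) = -1/15 ≈ -0.066667)
N(O, R) = -406/45 (N(O, R) = -9 + (1/3)*(-1/15) = -9 - 1/45 = -406/45)
(N(-255, 411) + (-108 + 150)**2) + 94555 = (-406/45 + (-108 + 150)**2) + 94555 = (-406/45 + 42**2) + 94555 = (-406/45 + 1764) + 94555 = 78974/45 + 94555 = 4333949/45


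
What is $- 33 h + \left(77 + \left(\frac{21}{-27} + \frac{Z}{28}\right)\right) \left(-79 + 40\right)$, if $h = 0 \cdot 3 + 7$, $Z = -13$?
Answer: $- \frac{267587}{84} \approx -3185.6$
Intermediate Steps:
$h = 7$ ($h = 0 + 7 = 7$)
$- 33 h + \left(77 + \left(\frac{21}{-27} + \frac{Z}{28}\right)\right) \left(-79 + 40\right) = \left(-33\right) 7 + \left(77 + \left(\frac{21}{-27} - \frac{13}{28}\right)\right) \left(-79 + 40\right) = -231 + \left(77 + \left(21 \left(- \frac{1}{27}\right) - \frac{13}{28}\right)\right) \left(-39\right) = -231 + \left(77 - \frac{313}{252}\right) \left(-39\right) = -231 + \frac{19091}{252} \left(-39\right) = -231 - \frac{248183}{84} = - \frac{267587}{84}$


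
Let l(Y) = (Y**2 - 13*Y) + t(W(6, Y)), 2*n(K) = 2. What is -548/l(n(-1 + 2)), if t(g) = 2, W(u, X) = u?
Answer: 274/5 ≈ 54.800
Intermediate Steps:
n(K) = 1 (n(K) = (1/2)*2 = 1)
l(Y) = 2 + Y**2 - 13*Y (l(Y) = (Y**2 - 13*Y) + 2 = 2 + Y**2 - 13*Y)
-548/l(n(-1 + 2)) = -548/(2 + 1**2 - 13*1) = -548/(2 + 1 - 13) = -548/(-10) = -548*(-1/10) = 274/5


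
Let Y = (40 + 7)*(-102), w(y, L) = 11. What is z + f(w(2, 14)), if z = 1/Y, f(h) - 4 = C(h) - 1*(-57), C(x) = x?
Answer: 345167/4794 ≈ 72.000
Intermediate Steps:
Y = -4794 (Y = 47*(-102) = -4794)
f(h) = 61 + h (f(h) = 4 + (h - 1*(-57)) = 4 + (h + 57) = 4 + (57 + h) = 61 + h)
z = -1/4794 (z = 1/(-4794) = -1/4794 ≈ -0.00020859)
z + f(w(2, 14)) = -1/4794 + (61 + 11) = -1/4794 + 72 = 345167/4794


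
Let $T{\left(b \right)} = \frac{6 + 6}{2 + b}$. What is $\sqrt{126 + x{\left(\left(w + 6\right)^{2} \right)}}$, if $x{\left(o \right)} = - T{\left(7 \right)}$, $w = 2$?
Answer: $\frac{\sqrt{1122}}{3} \approx 11.165$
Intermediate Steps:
$T{\left(b \right)} = \frac{12}{2 + b}$
$x{\left(o \right)} = - \frac{4}{3}$ ($x{\left(o \right)} = - \frac{12}{2 + 7} = - \frac{12}{9} = \left(-1\right) \frac{4}{3} = - \frac{4}{3}$)
$\sqrt{126 + x{\left(\left(w + 6\right)^{2} \right)}} = \sqrt{126 - \frac{4}{3}} = \sqrt{\frac{374}{3}} = \frac{\sqrt{1122}}{3}$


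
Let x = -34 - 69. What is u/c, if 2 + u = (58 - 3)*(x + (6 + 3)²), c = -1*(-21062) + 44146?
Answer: -101/5434 ≈ -0.018587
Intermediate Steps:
x = -103
c = 65208 (c = 21062 + 44146 = 65208)
u = -1212 (u = -2 + (58 - 3)*(-103 + (6 + 3)²) = -2 + 55*(-103 + 9²) = -2 + 55*(-103 + 81) = -2 + 55*(-22) = -2 - 1210 = -1212)
u/c = -1212/65208 = -1212*1/65208 = -101/5434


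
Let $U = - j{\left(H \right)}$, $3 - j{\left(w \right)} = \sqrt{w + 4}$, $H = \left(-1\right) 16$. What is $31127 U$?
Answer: $-93381 + 62254 i \sqrt{3} \approx -93381.0 + 1.0783 \cdot 10^{5} i$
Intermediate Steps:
$H = -16$
$j{\left(w \right)} = 3 - \sqrt{4 + w}$ ($j{\left(w \right)} = 3 - \sqrt{w + 4} = 3 - \sqrt{4 + w}$)
$U = -3 + 2 i \sqrt{3}$ ($U = - (3 - \sqrt{4 - 16}) = - (3 - \sqrt{-12}) = - (3 - 2 i \sqrt{3}) = -3 + 2 i \sqrt{3} \approx -3.0 + 3.4641 i$)
$31127 U = 31127 \left(-3 + 2 i \sqrt{3}\right) = -93381 + 62254 i \sqrt{3}$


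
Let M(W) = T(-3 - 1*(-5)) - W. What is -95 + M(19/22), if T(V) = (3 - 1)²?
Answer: -2021/22 ≈ -91.864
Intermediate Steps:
T(V) = 4 (T(V) = 2² = 4)
M(W) = 4 - W
-95 + M(19/22) = -95 + (4 - 19/22) = -95 + 69/22 = -2021/22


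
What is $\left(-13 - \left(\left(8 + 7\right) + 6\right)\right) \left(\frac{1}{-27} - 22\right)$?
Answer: $\frac{20230}{27} \approx 749.26$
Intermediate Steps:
$\left(-13 - \left(\left(8 + 7\right) + 6\right)\right) \left(\frac{1}{-27} - 22\right) = \left(-13 - \left(15 + 6\right)\right) \left(- \frac{1}{27} - 22\right) = \left(-13 - 21\right) \left(- \frac{595}{27}\right) = \left(-34\right) \left(- \frac{595}{27}\right) = \frac{20230}{27}$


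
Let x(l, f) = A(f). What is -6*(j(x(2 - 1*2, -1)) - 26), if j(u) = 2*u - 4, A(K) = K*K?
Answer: 168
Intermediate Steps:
A(K) = K**2
x(l, f) = f**2
j(u) = -4 + 2*u
-6*(j(x(2 - 1*2, -1)) - 26) = -6*((-4 + 2*(-1)**2) - 26) = -6*((-4 + 2*1) - 26) = -6*((-4 + 2) - 26) = -6*(-2 - 26) = -6*(-28) = 168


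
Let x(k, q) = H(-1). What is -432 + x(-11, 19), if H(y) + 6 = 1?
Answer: -437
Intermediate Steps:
H(y) = -5 (H(y) = -6 + 1 = -5)
x(k, q) = -5
-432 + x(-11, 19) = -432 - 5 = -437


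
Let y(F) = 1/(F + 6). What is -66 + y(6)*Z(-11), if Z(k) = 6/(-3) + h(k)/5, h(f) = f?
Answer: -1327/20 ≈ -66.350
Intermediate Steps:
y(F) = 1/(6 + F)
Z(k) = -2 + k/5 (Z(k) = 6/(-3) + k/5 = 6*(-1/3) + k*(1/5) = -2 + k/5)
-66 + y(6)*Z(-11) = -66 + (-2 + (1/5)*(-11))/(6 + 6) = -66 + (-2 - 11/5)/12 = -66 + (1/12)*(-21/5) = -66 - 7/20 = -1327/20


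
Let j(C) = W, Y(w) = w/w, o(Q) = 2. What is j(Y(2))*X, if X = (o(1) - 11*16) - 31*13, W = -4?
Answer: 2308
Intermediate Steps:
Y(w) = 1
j(C) = -4
X = -577 (X = (2 - 11*16) - 31*13 = (2 - 176) - 403 = -174 - 403 = -577)
j(Y(2))*X = -4*(-577) = 2308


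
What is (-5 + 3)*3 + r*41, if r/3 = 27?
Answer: 3315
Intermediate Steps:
r = 81 (r = 3*27 = 81)
(-5 + 3)*3 + r*41 = (-5 + 3)*3 + 81*41 = -2*3 + 3321 = -6 + 3321 = 3315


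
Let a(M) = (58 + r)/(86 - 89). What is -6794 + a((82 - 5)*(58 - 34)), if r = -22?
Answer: -6806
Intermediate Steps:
a(M) = -12 (a(M) = (58 - 22)/(86 - 89) = 36/(-3) = 36*(-⅓) = -12)
-6794 + a((82 - 5)*(58 - 34)) = -6794 - 12 = -6806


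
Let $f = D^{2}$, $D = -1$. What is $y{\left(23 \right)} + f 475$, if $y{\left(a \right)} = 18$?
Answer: $493$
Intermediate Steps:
$f = 1$ ($f = \left(-1\right)^{2} = 1$)
$y{\left(23 \right)} + f 475 = 18 + 1 \cdot 475 = 18 + 475 = 493$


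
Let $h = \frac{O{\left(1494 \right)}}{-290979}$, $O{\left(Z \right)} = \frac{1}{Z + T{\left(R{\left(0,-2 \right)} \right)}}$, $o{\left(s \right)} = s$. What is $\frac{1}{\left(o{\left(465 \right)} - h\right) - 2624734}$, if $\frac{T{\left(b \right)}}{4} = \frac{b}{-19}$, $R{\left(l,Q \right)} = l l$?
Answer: $- \frac{434722626}{1140829111010393} \approx -3.8106 \cdot 10^{-7}$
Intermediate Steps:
$R{\left(l,Q \right)} = l^{2}$
$T{\left(b \right)} = - \frac{4 b}{19}$ ($T{\left(b \right)} = 4 \frac{b}{-19} = 4 b \left(- \frac{1}{19}\right) = 4 \left(- \frac{b}{19}\right) = - \frac{4 b}{19}$)
$O{\left(Z \right)} = \frac{1}{Z}$ ($O{\left(Z \right)} = \frac{1}{Z - \frac{4 \cdot 0^{2}}{19}} = \frac{1}{Z - 0} = \frac{1}{Z + 0} = \frac{1}{Z}$)
$h = - \frac{1}{434722626}$ ($h = \frac{1}{1494 \left(-290979\right)} = \frac{1}{1494} \left(- \frac{1}{290979}\right) = - \frac{1}{434722626} \approx -2.3003 \cdot 10^{-9}$)
$\frac{1}{\left(o{\left(465 \right)} - h\right) - 2624734} = \frac{1}{\left(465 - - \frac{1}{434722626}\right) - 2624734} = \frac{1}{\left(465 + \frac{1}{434722626}\right) - 2624734} = \frac{1}{\frac{202146021091}{434722626} - 2624734} = \frac{1}{- \frac{1140829111010393}{434722626}} = - \frac{434722626}{1140829111010393}$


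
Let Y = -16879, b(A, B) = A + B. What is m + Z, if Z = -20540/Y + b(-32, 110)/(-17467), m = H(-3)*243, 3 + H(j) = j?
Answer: -429498113176/294825493 ≈ -1456.8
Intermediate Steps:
H(j) = -3 + j
m = -1458 (m = (-3 - 3)*243 = -6*243 = -1458)
Z = 357455618/294825493 (Z = -20540/(-16879) + (-32 + 110)/(-17467) = -20540*(-1/16879) + 78*(-1/17467) = 20540/16879 - 78/17467 = 357455618/294825493 ≈ 1.2124)
m + Z = -1458 + 357455618/294825493 = -429498113176/294825493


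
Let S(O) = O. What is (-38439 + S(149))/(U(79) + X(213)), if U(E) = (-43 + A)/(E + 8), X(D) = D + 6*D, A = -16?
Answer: -1665615/64829 ≈ -25.692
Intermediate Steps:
X(D) = 7*D
U(E) = -59/(8 + E) (U(E) = (-43 - 16)/(E + 8) = -59/(8 + E))
(-38439 + S(149))/(U(79) + X(213)) = (-38439 + 149)/(-59/(8 + 79) + 7*213) = -38290/(-59/87 + 1491) = -38290/129658/87 = -38290*87/129658 = -1665615/64829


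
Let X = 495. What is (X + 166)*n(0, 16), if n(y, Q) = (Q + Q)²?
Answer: 676864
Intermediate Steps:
n(y, Q) = 4*Q² (n(y, Q) = (2*Q)² = 4*Q²)
(X + 166)*n(0, 16) = (495 + 166)*(4*16²) = 661*(4*256) = 661*1024 = 676864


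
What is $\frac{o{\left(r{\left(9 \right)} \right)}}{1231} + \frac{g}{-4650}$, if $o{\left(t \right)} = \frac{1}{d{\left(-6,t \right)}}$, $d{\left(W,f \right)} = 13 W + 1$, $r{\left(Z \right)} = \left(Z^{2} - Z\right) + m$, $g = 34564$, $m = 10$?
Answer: $- \frac{1638111259}{220379775} \approx -7.4331$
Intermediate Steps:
$r{\left(Z \right)} = 10 + Z^{2} - Z$ ($r{\left(Z \right)} = \left(Z^{2} - Z\right) + 10 = 10 + Z^{2} - Z$)
$d{\left(W,f \right)} = 1 + 13 W$
$o{\left(t \right)} = - \frac{1}{77}$ ($o{\left(t \right)} = \frac{1}{1 + 13 \left(-6\right)} = \frac{1}{1 - 78} = \frac{1}{-77} = - \frac{1}{77}$)
$\frac{o{\left(r{\left(9 \right)} \right)}}{1231} + \frac{g}{-4650} = - \frac{1}{77 \cdot 1231} + \frac{34564}{-4650} = \left(- \frac{1}{77}\right) \frac{1}{1231} + 34564 \left(- \frac{1}{4650}\right) = - \frac{1}{94787} - \frac{17282}{2325} = - \frac{1638111259}{220379775}$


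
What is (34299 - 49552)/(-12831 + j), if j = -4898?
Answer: 15253/17729 ≈ 0.86034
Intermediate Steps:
(34299 - 49552)/(-12831 + j) = (34299 - 49552)/(-12831 - 4898) = -15253/(-17729) = -15253*(-1/17729) = 15253/17729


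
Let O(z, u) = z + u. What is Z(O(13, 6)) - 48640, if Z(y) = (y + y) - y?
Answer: -48621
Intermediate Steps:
O(z, u) = u + z
Z(y) = y (Z(y) = 2*y - y = y)
Z(O(13, 6)) - 48640 = (6 + 13) - 48640 = 19 - 48640 = -48621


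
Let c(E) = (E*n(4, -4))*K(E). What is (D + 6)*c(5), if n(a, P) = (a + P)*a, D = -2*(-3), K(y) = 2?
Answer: 0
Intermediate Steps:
D = 6
n(a, P) = a*(P + a) (n(a, P) = (P + a)*a = a*(P + a))
c(E) = 0 (c(E) = (E*(4*(-4 + 4)))*2 = (E*(4*0))*2 = (E*0)*2 = 0*2 = 0)
(D + 6)*c(5) = (6 + 6)*0 = 12*0 = 0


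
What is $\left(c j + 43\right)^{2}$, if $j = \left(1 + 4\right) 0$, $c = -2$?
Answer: $1849$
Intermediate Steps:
$j = 0$ ($j = 5 \cdot 0 = 0$)
$\left(c j + 43\right)^{2} = \left(\left(-2\right) 0 + 43\right)^{2} = \left(0 + 43\right)^{2} = 43^{2} = 1849$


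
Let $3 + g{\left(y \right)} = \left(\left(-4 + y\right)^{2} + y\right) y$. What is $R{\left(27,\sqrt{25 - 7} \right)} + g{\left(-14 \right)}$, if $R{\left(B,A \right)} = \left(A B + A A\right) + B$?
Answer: $-4298 + 81 \sqrt{2} \approx -4183.4$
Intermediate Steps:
$R{\left(B,A \right)} = B + A^{2} + A B$ ($R{\left(B,A \right)} = \left(A B + A^{2}\right) + B = \left(A^{2} + A B\right) + B = B + A^{2} + A B$)
$g{\left(y \right)} = -3 + y \left(y + \left(-4 + y\right)^{2}\right)$ ($g{\left(y \right)} = -3 + \left(\left(-4 + y\right)^{2} + y\right) y = -3 + \left(y + \left(-4 + y\right)^{2}\right) y = -3 + y \left(y + \left(-4 + y\right)^{2}\right)$)
$R{\left(27,\sqrt{25 - 7} \right)} + g{\left(-14 \right)} = \left(27 + \left(\sqrt{25 - 7}\right)^{2} + \sqrt{25 - 7} \cdot 27\right) - \left(3 - 196 + 14 \left(-4 - 14\right)^{2}\right) = \left(27 + \left(\sqrt{18}\right)^{2} + \sqrt{18} \cdot 27\right) - \left(-193 + 4536\right) = \left(27 + \left(3 \sqrt{2}\right)^{2} + 3 \sqrt{2} \cdot 27\right) - 4343 = \left(27 + 18 + 81 \sqrt{2}\right) - 4343 = \left(45 + 81 \sqrt{2}\right) - 4343 = -4298 + 81 \sqrt{2}$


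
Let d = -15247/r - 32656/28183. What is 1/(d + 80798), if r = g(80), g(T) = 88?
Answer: 2480104/199954863063 ≈ 1.2403e-5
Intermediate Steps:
r = 88
d = -432579929/2480104 (d = -15247/88 - 32656/28183 = -432579929/2480104 ≈ -174.42)
1/(d + 80798) = 1/(-432579929/2480104 + 80798) = 1/(199954863063/2480104) = 2480104/199954863063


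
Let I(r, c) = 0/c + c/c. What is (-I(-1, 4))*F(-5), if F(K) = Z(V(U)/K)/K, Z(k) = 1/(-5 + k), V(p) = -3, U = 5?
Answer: -1/22 ≈ -0.045455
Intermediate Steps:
I(r, c) = 1 (I(r, c) = 0 + 1 = 1)
F(K) = 1/(K*(-5 - 3/K)) (F(K) = 1/((-5 - 3/K)*K) = 1/(K*(-5 - 3/K)))
(-I(-1, 4))*F(-5) = (-1*1)*(-1/(3 + 5*(-5))) = -(-1)/(3 - 25) = -(-1)/(-22) = -(-1)*(-1)/22 = -1*1/22 = -1/22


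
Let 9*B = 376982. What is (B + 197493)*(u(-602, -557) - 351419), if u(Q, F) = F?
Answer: -758303781944/9 ≈ -8.4256e+10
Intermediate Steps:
B = 376982/9 (B = (1/9)*376982 = 376982/9 ≈ 41887.)
(B + 197493)*(u(-602, -557) - 351419) = (376982/9 + 197493)*(-557 - 351419) = (2154419/9)*(-351976) = -758303781944/9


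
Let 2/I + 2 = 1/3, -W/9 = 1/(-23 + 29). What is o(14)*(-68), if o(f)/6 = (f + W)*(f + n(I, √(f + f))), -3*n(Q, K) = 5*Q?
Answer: -81600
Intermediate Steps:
W = -3/2 (W = -9/(-23 + 29) = -9/6 = -9*⅙ = -3/2 ≈ -1.5000)
I = -6/5 (I = 2/(-2 + 1/3) = 2/(-2 + ⅓) = 2/(-5/3) = 2*(-⅗) = -6/5 ≈ -1.2000)
n(Q, K) = -5*Q/3
o(f) = 6*(2 + f)*(-3/2 + f) (o(f) = 6*((f - 3/2)*(f - 5/3*(-6/5))) = 6*((-3/2 + f)*(f + 2)) = 6*((-3/2 + f)*(2 + f)) = 6*((2 + f)*(-3/2 + f)) = 6*(2 + f)*(-3/2 + f))
o(14)*(-68) = (-18 + 3*14 + 6*14²)*(-68) = (-18 + 42 + 6*196)*(-68) = (-18 + 42 + 1176)*(-68) = 1200*(-68) = -81600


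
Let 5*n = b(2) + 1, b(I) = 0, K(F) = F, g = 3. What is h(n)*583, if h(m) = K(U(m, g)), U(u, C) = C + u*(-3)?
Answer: 6996/5 ≈ 1399.2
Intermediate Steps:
U(u, C) = C - 3*u
n = ⅕ (n = (0 + 1)/5 = (⅕)*1 = ⅕ ≈ 0.20000)
h(m) = 3 - 3*m
h(n)*583 = (3 - 3*⅕)*583 = (3 - ⅗)*583 = (12/5)*583 = 6996/5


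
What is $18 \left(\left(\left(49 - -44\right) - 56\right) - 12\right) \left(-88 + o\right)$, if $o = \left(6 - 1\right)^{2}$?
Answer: $-28350$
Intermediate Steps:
$o = 25$ ($o = 5^{2} = 25$)
$18 \left(\left(\left(49 - -44\right) - 56\right) - 12\right) \left(-88 + o\right) = 18 \left(\left(\left(49 - -44\right) - 56\right) - 12\right) \left(-88 + 25\right) = 18 \left(\left(\left(49 + 44\right) - 56\right) - 12\right) \left(-63\right) = 18 \left(\left(93 - 56\right) - 12\right) \left(-63\right) = 18 \left(37 - 12\right) \left(-63\right) = 18 \cdot 25 \left(-63\right) = 18 \left(-1575\right) = -28350$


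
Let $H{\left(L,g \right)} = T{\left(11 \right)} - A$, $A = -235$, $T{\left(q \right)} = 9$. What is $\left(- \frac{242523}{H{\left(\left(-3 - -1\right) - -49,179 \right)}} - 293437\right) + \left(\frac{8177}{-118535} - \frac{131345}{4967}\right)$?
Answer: $- \frac{42301245112525191}{143658256180} \approx -2.9446 \cdot 10^{5}$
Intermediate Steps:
$H{\left(L,g \right)} = 244$ ($H{\left(L,g \right)} = 9 - -235 = 9 + 235 = 244$)
$\left(- \frac{242523}{H{\left(\left(-3 - -1\right) - -49,179 \right)}} - 293437\right) + \left(\frac{8177}{-118535} - \frac{131345}{4967}\right) = \left(- \frac{242523}{244} - 293437\right) + \left(\frac{8177}{-118535} - \frac{131345}{4967}\right) = \left(\left(-242523\right) \frac{1}{244} - 293437\right) + \left(8177 \left(- \frac{1}{118535}\right) - \frac{131345}{4967}\right) = \left(- \frac{242523}{244} - 293437\right) - \frac{15609594734}{588763345} = - \frac{71841151}{244} - \frac{15609594734}{588763345} = - \frac{42301245112525191}{143658256180}$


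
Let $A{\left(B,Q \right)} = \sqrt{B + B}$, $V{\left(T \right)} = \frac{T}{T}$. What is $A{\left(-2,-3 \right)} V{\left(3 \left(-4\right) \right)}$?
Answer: $2 i \approx 2.0 i$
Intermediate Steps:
$V{\left(T \right)} = 1$
$A{\left(B,Q \right)} = \sqrt{2} \sqrt{B}$ ($A{\left(B,Q \right)} = \sqrt{2 B} = \sqrt{2} \sqrt{B}$)
$A{\left(-2,-3 \right)} V{\left(3 \left(-4\right) \right)} = \sqrt{2} \sqrt{-2} \cdot 1 = \sqrt{2} i \sqrt{2} \cdot 1 = 2 i 1 = 2 i$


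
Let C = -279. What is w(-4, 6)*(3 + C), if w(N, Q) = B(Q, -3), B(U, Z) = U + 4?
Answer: -2760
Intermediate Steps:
B(U, Z) = 4 + U
w(N, Q) = 4 + Q
w(-4, 6)*(3 + C) = (4 + 6)*(3 - 279) = 10*(-276) = -2760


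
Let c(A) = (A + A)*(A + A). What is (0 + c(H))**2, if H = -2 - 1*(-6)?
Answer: 4096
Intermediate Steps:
H = 4 (H = -2 + 6 = 4)
c(A) = 4*A**2 (c(A) = (2*A)*(2*A) = 4*A**2)
(0 + c(H))**2 = (0 + 4*4**2)**2 = (0 + 4*16)**2 = (0 + 64)**2 = 64**2 = 4096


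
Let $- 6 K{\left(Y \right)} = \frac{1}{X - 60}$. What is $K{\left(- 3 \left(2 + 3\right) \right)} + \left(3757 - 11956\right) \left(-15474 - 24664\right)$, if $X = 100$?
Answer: $\frac{78981950879}{240} \approx 3.2909 \cdot 10^{8}$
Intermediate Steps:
$K{\left(Y \right)} = - \frac{1}{240}$ ($K{\left(Y \right)} = - \frac{1}{6 \left(100 - 60\right)} = - \frac{1}{6 \cdot 40} = \left(- \frac{1}{6}\right) \frac{1}{40} = - \frac{1}{240}$)
$K{\left(- 3 \left(2 + 3\right) \right)} + \left(3757 - 11956\right) \left(-15474 - 24664\right) = - \frac{1}{240} + \left(3757 - 11956\right) \left(-15474 - 24664\right) = - \frac{1}{240} - -329091462 = - \frac{1}{240} + 329091462 = \frac{78981950879}{240}$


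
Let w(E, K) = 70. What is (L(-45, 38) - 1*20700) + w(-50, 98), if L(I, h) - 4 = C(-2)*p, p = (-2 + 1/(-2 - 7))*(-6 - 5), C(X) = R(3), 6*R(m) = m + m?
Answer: -185425/9 ≈ -20603.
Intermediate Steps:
R(m) = m/3 (R(m) = (m + m)/6 = (2*m)/6 = m/3)
C(X) = 1 (C(X) = (⅓)*3 = 1)
p = 209/9 (p = (-2 + 1/(-9))*(-11) = (-2 - ⅑)*(-11) = -19/9*(-11) = 209/9 ≈ 23.222)
L(I, h) = 245/9 (L(I, h) = 4 + 1*(209/9) = 4 + 209/9 = 245/9)
(L(-45, 38) - 1*20700) + w(-50, 98) = (245/9 - 1*20700) + 70 = (245/9 - 20700) + 70 = -186055/9 + 70 = -185425/9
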